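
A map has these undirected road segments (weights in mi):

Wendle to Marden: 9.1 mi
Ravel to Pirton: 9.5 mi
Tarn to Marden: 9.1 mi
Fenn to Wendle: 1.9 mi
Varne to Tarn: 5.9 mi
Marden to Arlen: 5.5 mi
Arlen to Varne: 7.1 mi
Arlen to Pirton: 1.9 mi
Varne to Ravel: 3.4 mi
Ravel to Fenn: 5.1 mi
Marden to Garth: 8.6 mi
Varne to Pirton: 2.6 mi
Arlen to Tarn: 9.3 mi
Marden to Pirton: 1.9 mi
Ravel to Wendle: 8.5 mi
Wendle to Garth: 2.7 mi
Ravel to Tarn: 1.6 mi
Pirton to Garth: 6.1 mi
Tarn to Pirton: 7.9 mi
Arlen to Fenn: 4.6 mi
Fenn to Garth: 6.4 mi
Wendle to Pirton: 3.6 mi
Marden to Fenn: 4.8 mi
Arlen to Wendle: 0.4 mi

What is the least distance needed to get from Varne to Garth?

7.6 mi

Enumerating some paths:
Varne → Pirton → Wendle → Garth: 2.6+3.6+2.7 = 8.9
Varne → Pirton → Arlen → Wendle → Garth: 2.6+1.9+0.4+2.7 = 7.6
Varne → Pirton → Garth: 2.6+6.1 = 8.7
Cheapest is Varne → Pirton → Arlen → Wendle → Garth at 7.6 mi.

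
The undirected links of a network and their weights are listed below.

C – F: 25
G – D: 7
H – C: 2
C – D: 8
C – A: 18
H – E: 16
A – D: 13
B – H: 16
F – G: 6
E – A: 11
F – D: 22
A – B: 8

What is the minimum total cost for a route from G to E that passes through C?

Best G to C: G–D–C costing 15
Shortest C→E: C–H–E = 18
Total via C: 15 + 18 = 33.

33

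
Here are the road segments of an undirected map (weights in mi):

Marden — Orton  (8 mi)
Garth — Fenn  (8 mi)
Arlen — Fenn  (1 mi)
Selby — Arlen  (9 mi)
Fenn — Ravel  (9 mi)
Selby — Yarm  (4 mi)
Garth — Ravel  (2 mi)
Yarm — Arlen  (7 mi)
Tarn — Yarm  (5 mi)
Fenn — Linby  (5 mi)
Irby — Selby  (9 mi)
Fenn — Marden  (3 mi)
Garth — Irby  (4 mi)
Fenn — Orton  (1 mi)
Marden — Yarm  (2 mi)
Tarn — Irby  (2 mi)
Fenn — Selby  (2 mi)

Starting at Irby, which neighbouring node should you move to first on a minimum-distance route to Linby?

Compare a few routes:
Irby → Selby → Fenn → Linby: 9+2+5 = 16
Irby → Tarn → Yarm → Marden → Fenn → Linby: 2+5+2+3+5 = 17
Irby → Garth → Fenn → Linby: 4+8+5 = 17
Cheapest is Irby → Selby → Fenn → Linby at 16 mi.
So from Irby the first move is to Selby.

Selby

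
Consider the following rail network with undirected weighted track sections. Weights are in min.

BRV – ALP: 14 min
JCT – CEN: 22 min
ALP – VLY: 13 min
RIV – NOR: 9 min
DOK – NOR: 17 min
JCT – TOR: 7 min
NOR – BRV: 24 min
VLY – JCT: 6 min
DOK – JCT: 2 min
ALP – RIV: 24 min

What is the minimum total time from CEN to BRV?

55 min

Enumerating some paths:
CEN → JCT → VLY → ALP → BRV: 22+6+13+14 = 55
CEN → JCT → DOK → NOR → BRV: 22+2+17+24 = 65
The minimum is 55 min via CEN → JCT → VLY → ALP → BRV.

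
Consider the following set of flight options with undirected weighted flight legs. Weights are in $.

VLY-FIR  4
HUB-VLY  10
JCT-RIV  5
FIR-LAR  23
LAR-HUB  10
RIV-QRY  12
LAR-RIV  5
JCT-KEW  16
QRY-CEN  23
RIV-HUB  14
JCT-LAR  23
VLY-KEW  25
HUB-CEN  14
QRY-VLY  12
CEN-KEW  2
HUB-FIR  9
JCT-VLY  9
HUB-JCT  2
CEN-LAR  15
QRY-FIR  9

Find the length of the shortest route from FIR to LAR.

$19

Candidate routes:
FIR–HUB–LAR: 9+10 = 19
FIR–LAR: 23 = 23
FIR–HUB–JCT–RIV–LAR: 9+2+5+5 = 21
The minimum is $19 via FIR–HUB–LAR.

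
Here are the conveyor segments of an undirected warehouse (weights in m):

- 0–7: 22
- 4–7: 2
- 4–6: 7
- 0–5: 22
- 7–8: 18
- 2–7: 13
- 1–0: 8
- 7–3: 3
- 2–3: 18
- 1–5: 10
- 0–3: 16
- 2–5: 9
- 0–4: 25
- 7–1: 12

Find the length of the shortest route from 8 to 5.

40 m

Candidate routes:
8 → 7 → 3 → 2 → 5: 18+3+18+9 = 48
8 → 7 → 1 → 5: 18+12+10 = 40
The minimum is 40 m via 8 → 7 → 1 → 5.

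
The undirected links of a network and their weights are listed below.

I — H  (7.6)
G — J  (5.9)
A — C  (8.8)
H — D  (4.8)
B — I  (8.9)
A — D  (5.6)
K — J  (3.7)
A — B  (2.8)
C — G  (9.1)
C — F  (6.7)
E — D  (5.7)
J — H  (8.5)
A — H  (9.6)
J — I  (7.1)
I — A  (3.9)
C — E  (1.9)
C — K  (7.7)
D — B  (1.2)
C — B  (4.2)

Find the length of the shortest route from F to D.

12.1

Compare a few routes:
F–C–B–A–D: 6.7+4.2+2.8+5.6 = 19.3
F–C–E–D: 6.7+1.9+5.7 = 14.3
F–C–A–B–D: 6.7+8.8+2.8+1.2 = 19.5
F–C–B–D: 6.7+4.2+1.2 = 12.1
The minimum is 12.1 via F–C–B–D.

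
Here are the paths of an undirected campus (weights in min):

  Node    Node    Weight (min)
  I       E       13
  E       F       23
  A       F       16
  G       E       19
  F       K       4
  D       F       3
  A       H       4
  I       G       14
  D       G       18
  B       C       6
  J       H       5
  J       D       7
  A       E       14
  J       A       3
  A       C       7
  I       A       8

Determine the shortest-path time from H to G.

Shortest distances from H:
H: 0
A: 4  (via H)
J: 5  (via H)
C: 11  (via A)
D: 12  (via J)
I: 12  (via A)
F: 15  (via D)
B: 17  (via C)
E: 18  (via A)
K: 19  (via F)
G: 26  (via I)
Shortest route: H–A–I–G = 26 min.

26 min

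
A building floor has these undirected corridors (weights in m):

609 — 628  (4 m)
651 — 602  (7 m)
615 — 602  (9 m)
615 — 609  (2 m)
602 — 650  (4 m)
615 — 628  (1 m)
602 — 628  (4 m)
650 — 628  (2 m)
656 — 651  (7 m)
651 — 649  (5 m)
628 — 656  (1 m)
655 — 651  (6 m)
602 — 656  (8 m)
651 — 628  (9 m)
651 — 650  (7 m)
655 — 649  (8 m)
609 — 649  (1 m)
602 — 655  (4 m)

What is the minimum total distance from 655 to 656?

9 m

Enumerating some paths:
655–602–656: 4+8 = 12
655–602–628–656: 4+4+1 = 9
655–602–650–628–656: 4+4+2+1 = 11
Cheapest is 655–602–628–656 at 9 m.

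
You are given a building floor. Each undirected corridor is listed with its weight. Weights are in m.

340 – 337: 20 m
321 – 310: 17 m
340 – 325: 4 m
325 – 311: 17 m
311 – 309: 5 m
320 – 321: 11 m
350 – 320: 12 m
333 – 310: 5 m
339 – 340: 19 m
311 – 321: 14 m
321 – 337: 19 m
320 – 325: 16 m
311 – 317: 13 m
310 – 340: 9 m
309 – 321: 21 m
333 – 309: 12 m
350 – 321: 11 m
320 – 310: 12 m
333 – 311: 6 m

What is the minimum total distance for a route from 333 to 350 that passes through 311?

Best 333 to 311: 333–311 costing 6
Best 311 to 350: 311–321–350 costing 25
Total via 311: 6 + 25 = 31 m.

31 m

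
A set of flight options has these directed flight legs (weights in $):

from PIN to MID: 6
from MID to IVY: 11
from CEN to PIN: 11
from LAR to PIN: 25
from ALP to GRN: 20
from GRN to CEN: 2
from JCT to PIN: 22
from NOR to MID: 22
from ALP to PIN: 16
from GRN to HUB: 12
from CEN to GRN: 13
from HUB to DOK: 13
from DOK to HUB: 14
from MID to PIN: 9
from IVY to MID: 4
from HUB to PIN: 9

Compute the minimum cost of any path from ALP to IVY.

$33

Enumerating some paths:
ALP - GRN - CEN - PIN - MID - IVY: 20+2+11+6+11 = 50
ALP - PIN - MID - IVY: 16+6+11 = 33
The minimum is $33 via ALP - PIN - MID - IVY.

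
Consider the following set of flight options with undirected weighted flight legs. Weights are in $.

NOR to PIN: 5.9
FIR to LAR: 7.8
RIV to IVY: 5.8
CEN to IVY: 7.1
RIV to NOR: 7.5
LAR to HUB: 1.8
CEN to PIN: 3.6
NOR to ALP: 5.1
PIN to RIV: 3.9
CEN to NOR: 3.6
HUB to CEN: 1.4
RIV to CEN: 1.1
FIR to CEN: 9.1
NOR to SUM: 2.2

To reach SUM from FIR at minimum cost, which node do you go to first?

Compare a few routes:
FIR–CEN–RIV–NOR–SUM: 9.1+1.1+7.5+2.2 = 19.9
FIR–CEN–PIN–NOR–SUM: 9.1+3.6+5.9+2.2 = 20.8
FIR–CEN–NOR–SUM: 9.1+3.6+2.2 = 14.9
FIR–LAR–HUB–CEN–NOR–SUM: 7.8+1.8+1.4+3.6+2.2 = 16.8
Cheapest is FIR–CEN–NOR–SUM at $14.9.
So from FIR the first move is to CEN.

CEN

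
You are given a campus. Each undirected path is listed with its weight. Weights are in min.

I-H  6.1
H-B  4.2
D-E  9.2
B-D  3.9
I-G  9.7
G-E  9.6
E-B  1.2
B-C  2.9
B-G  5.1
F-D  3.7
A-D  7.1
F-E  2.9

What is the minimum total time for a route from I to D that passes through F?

Best I to F: I → H → B → E → F costing 14.4
Best F to D: F → D costing 3.7
Total via F: 14.4 + 3.7 = 18.1 min.

18.1 min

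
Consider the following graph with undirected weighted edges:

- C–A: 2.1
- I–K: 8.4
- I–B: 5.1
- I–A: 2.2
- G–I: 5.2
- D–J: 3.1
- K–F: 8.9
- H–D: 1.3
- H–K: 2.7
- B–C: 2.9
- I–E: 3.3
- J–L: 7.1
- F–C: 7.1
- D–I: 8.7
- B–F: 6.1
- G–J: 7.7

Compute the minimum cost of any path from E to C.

7.6

Settle nodes by increasing distance from E:
E: 0
I: 3.3  (via E)
A: 5.5  (via I)
C: 7.6  (via A)
Shortest route: E–I–A–C = 7.6.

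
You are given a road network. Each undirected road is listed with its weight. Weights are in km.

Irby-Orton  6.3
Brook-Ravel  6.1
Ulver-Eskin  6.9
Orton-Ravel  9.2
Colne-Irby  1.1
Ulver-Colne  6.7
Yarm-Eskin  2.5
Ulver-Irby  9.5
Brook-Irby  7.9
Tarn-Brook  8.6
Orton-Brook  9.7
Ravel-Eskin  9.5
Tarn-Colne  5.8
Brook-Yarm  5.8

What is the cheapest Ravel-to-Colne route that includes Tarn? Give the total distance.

20.5 km

Shortest Ravel→Tarn: Ravel–Brook–Tarn = 14.7
Shortest Tarn→Colne: Tarn–Colne = 5.8
Total via Tarn: 14.7 + 5.8 = 20.5 km.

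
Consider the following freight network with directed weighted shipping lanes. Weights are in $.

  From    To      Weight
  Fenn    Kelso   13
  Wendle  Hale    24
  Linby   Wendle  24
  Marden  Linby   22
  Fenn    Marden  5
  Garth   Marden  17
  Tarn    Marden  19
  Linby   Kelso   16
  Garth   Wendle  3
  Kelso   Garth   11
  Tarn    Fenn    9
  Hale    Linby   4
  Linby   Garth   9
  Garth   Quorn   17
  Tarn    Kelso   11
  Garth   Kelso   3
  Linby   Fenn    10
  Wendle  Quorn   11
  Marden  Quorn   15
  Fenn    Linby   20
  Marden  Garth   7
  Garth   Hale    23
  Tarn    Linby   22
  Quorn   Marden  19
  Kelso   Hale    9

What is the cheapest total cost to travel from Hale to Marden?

$19

Settle nodes by increasing distance from Hale:
Hale: 0
Linby: 4  (via Hale)
Garth: 13  (via Linby)
Fenn: 14  (via Linby)
Wendle: 16  (via Garth)
Kelso: 16  (via Garth)
Marden: 19  (via Fenn)
Shortest route: Hale → Linby → Fenn → Marden = $19.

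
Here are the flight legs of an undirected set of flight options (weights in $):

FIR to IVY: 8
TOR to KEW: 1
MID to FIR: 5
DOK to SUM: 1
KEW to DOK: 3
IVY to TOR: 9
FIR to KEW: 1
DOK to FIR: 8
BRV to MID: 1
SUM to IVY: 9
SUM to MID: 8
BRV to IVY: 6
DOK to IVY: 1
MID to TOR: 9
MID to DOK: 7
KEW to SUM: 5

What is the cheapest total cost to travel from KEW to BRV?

Enumerating some paths:
KEW–DOK–IVY–BRV: 3+1+6 = 10
KEW–TOR–MID–BRV: 1+9+1 = 11
KEW–FIR–MID–BRV: 1+5+1 = 7
The minimum is $7 via KEW–FIR–MID–BRV.

$7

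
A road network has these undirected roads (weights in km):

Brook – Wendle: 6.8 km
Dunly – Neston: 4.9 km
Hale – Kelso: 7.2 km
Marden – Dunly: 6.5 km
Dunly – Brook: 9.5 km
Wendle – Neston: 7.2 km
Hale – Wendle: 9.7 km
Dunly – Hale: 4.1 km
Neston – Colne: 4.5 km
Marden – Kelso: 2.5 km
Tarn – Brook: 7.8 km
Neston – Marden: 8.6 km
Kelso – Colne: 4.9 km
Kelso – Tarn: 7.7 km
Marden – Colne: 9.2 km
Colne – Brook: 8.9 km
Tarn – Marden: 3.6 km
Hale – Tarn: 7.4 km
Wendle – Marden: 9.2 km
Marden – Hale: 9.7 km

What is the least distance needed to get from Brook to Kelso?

Enumerating some paths:
Brook–Tarn–Marden–Kelso: 7.8+3.6+2.5 = 13.9
Brook–Tarn–Kelso: 7.8+7.7 = 15.5
Brook–Dunly–Marden–Kelso: 9.5+6.5+2.5 = 18.5
Brook–Colne–Kelso: 8.9+4.9 = 13.8
The minimum is 13.8 km via Brook–Colne–Kelso.

13.8 km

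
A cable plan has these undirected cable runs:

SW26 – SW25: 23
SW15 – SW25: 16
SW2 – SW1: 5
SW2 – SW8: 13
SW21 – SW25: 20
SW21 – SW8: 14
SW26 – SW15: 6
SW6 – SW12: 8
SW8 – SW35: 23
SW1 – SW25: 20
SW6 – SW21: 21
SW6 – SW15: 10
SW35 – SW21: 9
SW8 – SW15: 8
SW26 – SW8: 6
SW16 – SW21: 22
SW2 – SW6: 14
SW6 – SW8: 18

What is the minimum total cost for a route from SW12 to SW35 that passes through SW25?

63

Best SW12 to SW25: SW12 → SW6 → SW15 → SW25 costing 34
Best SW25 to SW35: SW25 → SW21 → SW35 costing 29
Total via SW25: 34 + 29 = 63.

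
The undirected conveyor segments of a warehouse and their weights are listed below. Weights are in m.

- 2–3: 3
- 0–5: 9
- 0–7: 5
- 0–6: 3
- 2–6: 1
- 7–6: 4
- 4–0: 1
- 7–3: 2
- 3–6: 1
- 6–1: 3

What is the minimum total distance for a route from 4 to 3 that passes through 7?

Best 4 to 7: 4 → 0 → 7 costing 6
Best 7 to 3: 7 → 3 costing 2
Total via 7: 6 + 2 = 8 m.

8 m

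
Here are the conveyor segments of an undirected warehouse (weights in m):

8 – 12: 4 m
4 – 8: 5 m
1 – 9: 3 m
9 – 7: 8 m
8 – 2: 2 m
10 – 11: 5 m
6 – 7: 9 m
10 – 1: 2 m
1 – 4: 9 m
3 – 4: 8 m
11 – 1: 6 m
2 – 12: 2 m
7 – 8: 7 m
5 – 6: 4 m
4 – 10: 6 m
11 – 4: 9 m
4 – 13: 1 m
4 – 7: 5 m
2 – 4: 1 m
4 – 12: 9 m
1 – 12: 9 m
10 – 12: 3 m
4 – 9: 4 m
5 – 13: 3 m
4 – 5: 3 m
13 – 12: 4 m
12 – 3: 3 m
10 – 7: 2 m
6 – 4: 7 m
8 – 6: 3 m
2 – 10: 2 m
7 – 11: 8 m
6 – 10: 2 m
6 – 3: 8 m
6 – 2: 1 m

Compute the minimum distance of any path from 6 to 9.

Enumerating some paths:
6 - 10 - 1 - 9: 2+2+3 = 7
6 - 2 - 4 - 9: 1+1+4 = 6
Cheapest is 6 - 2 - 4 - 9 at 6 m.

6 m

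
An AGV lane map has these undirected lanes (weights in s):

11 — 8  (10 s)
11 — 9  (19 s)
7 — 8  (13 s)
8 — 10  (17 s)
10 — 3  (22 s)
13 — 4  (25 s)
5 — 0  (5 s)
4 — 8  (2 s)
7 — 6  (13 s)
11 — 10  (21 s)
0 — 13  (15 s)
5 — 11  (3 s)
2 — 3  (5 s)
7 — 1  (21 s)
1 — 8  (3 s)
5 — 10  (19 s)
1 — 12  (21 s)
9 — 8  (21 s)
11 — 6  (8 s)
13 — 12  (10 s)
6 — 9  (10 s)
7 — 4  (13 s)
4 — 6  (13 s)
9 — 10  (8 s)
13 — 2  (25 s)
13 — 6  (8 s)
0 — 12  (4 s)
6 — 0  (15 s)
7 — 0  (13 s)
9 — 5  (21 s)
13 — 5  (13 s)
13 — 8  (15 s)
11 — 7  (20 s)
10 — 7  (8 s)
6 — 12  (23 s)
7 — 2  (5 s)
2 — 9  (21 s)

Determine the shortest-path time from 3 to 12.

27 s

Settle nodes by increasing distance from 3:
3: 0
2: 5  (via 3)
7: 10  (via 2)
10: 18  (via 7)
0: 23  (via 7)
4: 23  (via 7)
6: 23  (via 7)
8: 23  (via 7)
1: 26  (via 8)
9: 26  (via 2)
12: 27  (via 0)
Shortest route: 3–2–7–0–12 = 27 s.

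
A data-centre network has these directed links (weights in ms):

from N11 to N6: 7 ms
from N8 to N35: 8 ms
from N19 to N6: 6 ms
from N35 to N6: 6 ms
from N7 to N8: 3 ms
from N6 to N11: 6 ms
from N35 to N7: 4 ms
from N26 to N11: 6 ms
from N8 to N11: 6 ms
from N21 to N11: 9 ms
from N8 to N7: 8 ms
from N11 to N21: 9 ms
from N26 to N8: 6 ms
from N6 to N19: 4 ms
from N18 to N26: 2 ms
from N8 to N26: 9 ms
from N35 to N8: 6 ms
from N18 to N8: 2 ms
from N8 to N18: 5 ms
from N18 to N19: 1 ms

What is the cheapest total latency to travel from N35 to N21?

21 ms

Shortest distances from N35:
N35: 0
N7: 4  (via N35)
N6: 6  (via N35)
N8: 6  (via N35)
N19: 10  (via N6)
N18: 11  (via N8)
N11: 12  (via N6)
N26: 13  (via N18)
N21: 21  (via N11)
Shortest route: N35–N6–N11–N21 = 21 ms.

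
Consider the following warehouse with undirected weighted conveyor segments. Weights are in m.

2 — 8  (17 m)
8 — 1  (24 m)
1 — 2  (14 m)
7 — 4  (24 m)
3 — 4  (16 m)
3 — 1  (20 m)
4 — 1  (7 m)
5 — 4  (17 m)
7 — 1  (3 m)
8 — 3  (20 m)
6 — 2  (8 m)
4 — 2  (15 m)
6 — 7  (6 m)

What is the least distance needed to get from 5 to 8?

Compare a few routes:
5 → 4 → 2 → 8: 17+15+17 = 49
5 → 4 → 1 → 8: 17+7+24 = 48
The minimum is 48 m via 5 → 4 → 1 → 8.

48 m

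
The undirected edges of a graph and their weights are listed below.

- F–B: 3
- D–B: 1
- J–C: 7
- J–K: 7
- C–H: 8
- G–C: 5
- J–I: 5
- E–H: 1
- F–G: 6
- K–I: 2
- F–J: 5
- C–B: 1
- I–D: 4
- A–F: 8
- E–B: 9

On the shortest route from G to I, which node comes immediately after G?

Compare a few routes:
G → F → J → I: 6+5+5 = 16
G → C → B → D → I: 5+1+1+4 = 11
G → F → B → D → I: 6+3+1+4 = 14
Cheapest is G → C → B → D → I at 11.
So from G the first move is to C.

C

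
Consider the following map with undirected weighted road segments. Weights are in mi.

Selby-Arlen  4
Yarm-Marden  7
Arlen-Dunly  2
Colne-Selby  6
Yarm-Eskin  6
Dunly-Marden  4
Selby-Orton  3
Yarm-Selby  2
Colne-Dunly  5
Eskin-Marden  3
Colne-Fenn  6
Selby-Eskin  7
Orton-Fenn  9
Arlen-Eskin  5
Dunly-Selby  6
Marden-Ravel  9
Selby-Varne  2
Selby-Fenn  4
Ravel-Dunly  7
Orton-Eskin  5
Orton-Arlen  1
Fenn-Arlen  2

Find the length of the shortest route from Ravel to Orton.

Running Dijkstra from Ravel:
Ravel: 0
Dunly: 7  (via Ravel)
Marden: 9  (via Ravel)
Arlen: 9  (via Dunly)
Orton: 10  (via Arlen)
Shortest route: Ravel–Dunly–Arlen–Orton = 10 mi.

10 mi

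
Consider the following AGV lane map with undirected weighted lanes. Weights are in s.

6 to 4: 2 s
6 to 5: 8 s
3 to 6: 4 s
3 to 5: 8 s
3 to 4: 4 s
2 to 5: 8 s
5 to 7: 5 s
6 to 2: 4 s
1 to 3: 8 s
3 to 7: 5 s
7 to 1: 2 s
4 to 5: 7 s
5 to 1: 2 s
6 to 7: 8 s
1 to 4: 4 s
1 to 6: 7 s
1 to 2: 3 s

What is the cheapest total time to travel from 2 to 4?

6 s

Enumerating some paths:
2–6–4: 4+2 = 6
2–1–4: 3+4 = 7
2–1–6–4: 3+7+2 = 12
The minimum is 6 s via 2–6–4.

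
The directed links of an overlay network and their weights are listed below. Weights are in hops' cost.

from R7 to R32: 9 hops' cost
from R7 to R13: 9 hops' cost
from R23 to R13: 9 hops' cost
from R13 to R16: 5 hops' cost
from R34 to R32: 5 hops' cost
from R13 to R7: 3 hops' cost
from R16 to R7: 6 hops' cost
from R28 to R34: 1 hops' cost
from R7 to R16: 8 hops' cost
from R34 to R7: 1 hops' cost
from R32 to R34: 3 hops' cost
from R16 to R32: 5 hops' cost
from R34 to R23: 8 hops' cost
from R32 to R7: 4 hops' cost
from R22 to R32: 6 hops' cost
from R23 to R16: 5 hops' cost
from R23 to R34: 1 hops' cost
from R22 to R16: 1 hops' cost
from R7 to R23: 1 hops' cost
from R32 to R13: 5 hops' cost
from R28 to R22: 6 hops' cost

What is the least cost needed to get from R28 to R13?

11 hops' cost

Candidate routes:
R28–R34–R7–R32–R13: 1+1+9+5 = 16
R28–R34–R7–R23–R13: 1+1+1+9 = 12
R28–R34–R7–R13: 1+1+9 = 11
Cheapest is R28–R34–R7–R13 at 11 hops' cost.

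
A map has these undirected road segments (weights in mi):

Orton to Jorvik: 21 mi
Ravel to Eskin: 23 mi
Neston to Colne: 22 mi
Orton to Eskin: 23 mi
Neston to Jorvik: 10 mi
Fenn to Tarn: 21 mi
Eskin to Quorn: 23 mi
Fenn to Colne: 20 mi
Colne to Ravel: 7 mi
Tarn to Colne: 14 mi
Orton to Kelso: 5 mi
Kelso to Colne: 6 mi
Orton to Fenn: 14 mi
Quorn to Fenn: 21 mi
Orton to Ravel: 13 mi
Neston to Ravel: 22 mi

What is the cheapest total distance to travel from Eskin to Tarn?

44 mi

Candidate routes:
Eskin–Orton–Kelso–Colne–Tarn: 23+5+6+14 = 48
Eskin–Ravel–Colne–Tarn: 23+7+14 = 44
The minimum is 44 mi via Eskin–Ravel–Colne–Tarn.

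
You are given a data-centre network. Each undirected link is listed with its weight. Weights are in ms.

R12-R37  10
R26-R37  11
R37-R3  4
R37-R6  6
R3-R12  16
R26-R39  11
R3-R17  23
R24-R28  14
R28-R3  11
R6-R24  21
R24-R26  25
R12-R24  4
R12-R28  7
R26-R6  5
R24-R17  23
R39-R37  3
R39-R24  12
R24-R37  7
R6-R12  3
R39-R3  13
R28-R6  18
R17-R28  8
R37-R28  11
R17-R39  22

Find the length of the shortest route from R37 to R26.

11 ms

Candidate routes:
R37–R12–R6–R26: 10+3+5 = 18
R37–R26: 11 = 11
R37–R39–R26: 3+11 = 14
The minimum is 11 ms via R37–R26.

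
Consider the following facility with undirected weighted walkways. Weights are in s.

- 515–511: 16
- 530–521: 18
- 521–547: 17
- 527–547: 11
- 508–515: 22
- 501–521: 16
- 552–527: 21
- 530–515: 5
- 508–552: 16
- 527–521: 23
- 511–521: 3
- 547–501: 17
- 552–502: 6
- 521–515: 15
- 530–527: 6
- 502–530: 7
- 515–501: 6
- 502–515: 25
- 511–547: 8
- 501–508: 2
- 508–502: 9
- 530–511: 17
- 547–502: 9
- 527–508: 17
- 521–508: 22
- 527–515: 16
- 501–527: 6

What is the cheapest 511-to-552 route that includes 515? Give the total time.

Shortest 511→515: 511 → 515 = 16
Shortest 515→552: 515 → 530 → 502 → 552 = 18
Total via 515: 16 + 18 = 34 s.

34 s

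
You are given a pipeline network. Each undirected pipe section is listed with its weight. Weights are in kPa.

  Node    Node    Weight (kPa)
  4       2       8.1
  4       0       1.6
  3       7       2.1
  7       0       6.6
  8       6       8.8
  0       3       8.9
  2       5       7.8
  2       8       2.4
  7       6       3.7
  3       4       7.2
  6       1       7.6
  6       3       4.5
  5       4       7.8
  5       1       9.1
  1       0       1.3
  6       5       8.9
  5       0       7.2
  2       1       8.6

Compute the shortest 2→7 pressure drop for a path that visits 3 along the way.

17.4 kPa

Shortest 2→3: 2–4–3 = 15.3
Best 3 to 7: 3–7 costing 2.1
Total via 3: 15.3 + 2.1 = 17.4 kPa.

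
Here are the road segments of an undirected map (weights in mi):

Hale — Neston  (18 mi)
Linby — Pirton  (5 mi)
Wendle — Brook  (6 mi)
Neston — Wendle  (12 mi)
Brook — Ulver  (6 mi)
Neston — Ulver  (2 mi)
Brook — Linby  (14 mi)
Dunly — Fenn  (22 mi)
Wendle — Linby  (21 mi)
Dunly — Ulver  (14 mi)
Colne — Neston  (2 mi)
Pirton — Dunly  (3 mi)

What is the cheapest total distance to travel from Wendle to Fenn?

Running Dijkstra from Wendle:
Wendle: 0
Brook: 6  (via Wendle)
Neston: 12  (via Wendle)
Ulver: 12  (via Brook)
Colne: 14  (via Neston)
Linby: 20  (via Brook)
Pirton: 25  (via Linby)
Dunly: 26  (via Ulver)
Hale: 30  (via Neston)
Fenn: 48  (via Dunly)
Shortest route: Wendle → Brook → Ulver → Dunly → Fenn = 48 mi.

48 mi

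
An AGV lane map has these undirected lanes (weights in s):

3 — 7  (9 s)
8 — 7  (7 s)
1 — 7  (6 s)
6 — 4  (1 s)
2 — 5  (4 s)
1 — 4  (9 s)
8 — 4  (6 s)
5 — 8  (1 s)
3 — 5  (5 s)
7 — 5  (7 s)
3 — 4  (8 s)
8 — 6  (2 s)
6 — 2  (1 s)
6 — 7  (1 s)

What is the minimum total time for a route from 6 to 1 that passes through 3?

23 s

Best 6 to 3: 6–8–5–3 costing 8
Shortest 3→1: 3–7–1 = 15
Total via 3: 8 + 15 = 23 s.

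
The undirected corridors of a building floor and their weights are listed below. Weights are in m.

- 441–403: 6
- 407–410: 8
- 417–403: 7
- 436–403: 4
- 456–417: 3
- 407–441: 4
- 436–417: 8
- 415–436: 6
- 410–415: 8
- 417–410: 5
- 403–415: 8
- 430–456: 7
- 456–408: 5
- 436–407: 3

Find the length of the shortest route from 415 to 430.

Candidate routes:
415–436–417–456–430: 6+8+3+7 = 24
415–410–417–456–430: 8+5+3+7 = 23
The minimum is 23 m via 415–410–417–456–430.

23 m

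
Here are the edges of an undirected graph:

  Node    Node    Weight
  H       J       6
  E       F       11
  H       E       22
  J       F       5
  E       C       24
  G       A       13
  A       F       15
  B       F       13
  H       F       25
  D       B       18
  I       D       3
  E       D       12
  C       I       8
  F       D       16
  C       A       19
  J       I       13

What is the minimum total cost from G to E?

Settle nodes by increasing distance from G:
G: 0
A: 13  (via G)
F: 28  (via A)
C: 32  (via A)
J: 33  (via F)
E: 39  (via F)
Shortest route: G–A–F–E = 39.

39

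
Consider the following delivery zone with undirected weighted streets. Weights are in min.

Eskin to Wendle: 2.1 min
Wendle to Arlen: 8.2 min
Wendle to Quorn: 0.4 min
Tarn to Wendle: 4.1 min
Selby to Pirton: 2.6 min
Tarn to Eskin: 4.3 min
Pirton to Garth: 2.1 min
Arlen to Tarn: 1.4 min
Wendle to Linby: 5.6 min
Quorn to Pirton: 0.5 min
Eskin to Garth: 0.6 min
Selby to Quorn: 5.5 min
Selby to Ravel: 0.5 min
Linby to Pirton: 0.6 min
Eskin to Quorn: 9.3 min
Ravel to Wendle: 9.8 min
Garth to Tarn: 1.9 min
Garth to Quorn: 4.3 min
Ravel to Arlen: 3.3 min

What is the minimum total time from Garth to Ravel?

Shortest distances from Garth:
Garth: 0
Eskin: 0.6  (via Garth)
Tarn: 1.9  (via Garth)
Pirton: 2.1  (via Garth)
Quorn: 2.6  (via Pirton)
Linby: 2.7  (via Pirton)
Wendle: 2.7  (via Eskin)
Arlen: 3.3  (via Tarn)
Selby: 4.7  (via Pirton)
Ravel: 5.2  (via Selby)
Shortest route: Garth → Pirton → Selby → Ravel = 5.2 min.

5.2 min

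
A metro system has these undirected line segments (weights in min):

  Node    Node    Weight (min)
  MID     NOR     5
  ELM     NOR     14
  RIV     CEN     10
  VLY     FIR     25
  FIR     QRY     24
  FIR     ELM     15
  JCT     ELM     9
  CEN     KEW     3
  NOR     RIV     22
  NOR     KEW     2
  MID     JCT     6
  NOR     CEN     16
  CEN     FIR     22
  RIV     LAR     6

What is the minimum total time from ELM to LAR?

35 min

Enumerating some paths:
ELM → NOR → KEW → CEN → RIV → LAR: 14+2+3+10+6 = 35
ELM → NOR → CEN → RIV → LAR: 14+16+10+6 = 46
ELM → NOR → RIV → LAR: 14+22+6 = 42
ELM → JCT → MID → NOR → KEW → CEN → RIV → LAR: 9+6+5+2+3+10+6 = 41
The minimum is 35 min via ELM → NOR → KEW → CEN → RIV → LAR.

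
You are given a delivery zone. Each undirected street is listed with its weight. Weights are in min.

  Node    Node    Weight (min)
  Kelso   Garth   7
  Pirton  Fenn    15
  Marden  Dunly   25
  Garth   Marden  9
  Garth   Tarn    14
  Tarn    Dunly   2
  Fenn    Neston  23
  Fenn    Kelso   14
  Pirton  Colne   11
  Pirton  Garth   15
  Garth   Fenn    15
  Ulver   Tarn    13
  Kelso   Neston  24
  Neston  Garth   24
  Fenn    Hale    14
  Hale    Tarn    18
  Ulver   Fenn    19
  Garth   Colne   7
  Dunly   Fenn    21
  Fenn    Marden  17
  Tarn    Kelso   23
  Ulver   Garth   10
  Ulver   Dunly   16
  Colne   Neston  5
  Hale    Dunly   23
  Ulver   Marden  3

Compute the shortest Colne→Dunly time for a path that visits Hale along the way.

56 min

Shortest Colne→Hale: Colne → Garth → Fenn → Hale = 36
Best Hale to Dunly: Hale → Tarn → Dunly costing 20
Total via Hale: 36 + 20 = 56 min.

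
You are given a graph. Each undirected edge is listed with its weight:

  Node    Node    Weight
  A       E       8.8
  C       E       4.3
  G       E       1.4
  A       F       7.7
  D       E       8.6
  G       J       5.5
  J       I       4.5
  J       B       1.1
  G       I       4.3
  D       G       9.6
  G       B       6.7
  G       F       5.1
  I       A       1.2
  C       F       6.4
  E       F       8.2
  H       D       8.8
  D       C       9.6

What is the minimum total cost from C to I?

Candidate routes:
C → E → G → I: 4.3+1.4+4.3 = 10
C → E → A → I: 4.3+8.8+1.2 = 14.3
The minimum is 10 via C → E → G → I.

10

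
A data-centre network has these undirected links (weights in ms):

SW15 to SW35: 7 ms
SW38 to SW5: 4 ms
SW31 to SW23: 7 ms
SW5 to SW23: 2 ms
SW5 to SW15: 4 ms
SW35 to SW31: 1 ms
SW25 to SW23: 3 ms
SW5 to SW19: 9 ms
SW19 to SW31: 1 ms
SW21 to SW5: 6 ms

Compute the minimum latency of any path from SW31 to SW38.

13 ms

Enumerating some paths:
SW31 → SW23 → SW5 → SW38: 7+2+4 = 13
SW31 → SW35 → SW15 → SW5 → SW38: 1+7+4+4 = 16
SW31 → SW19 → SW5 → SW38: 1+9+4 = 14
Cheapest is SW31 → SW23 → SW5 → SW38 at 13 ms.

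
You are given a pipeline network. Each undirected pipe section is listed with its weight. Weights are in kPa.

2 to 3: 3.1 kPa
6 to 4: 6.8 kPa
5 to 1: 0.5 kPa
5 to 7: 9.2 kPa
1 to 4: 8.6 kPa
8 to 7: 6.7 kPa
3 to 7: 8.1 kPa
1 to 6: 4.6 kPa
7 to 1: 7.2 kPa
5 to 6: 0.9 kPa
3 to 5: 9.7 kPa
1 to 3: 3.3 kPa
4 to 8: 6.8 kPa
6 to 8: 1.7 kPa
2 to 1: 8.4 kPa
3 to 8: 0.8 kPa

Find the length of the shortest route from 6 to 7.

Compare a few routes:
6 → 8 → 7: 1.7+6.7 = 8.4
6 → 5 → 1 → 7: 0.9+0.5+7.2 = 8.6
The minimum is 8.4 kPa via 6 → 8 → 7.

8.4 kPa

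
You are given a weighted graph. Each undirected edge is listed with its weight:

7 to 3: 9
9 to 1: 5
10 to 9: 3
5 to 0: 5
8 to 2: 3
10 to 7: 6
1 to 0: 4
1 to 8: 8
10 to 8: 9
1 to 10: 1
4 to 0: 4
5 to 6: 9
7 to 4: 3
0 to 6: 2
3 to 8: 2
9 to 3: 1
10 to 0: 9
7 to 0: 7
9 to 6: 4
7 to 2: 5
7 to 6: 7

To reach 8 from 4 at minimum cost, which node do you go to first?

7

Enumerating some paths:
4–0–6–9–3–8: 4+2+4+1+2 = 13
4–7–2–8: 3+5+3 = 11
Cheapest is 4–7–2–8 at 11.
So from 4 the first move is to 7.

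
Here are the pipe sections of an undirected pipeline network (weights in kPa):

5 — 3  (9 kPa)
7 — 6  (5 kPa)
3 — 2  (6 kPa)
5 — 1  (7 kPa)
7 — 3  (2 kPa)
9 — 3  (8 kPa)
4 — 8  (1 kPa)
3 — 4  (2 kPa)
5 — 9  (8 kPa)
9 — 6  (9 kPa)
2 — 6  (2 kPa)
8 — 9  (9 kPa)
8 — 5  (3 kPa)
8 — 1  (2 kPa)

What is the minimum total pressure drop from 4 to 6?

Settle nodes by increasing distance from 4:
4: 0
8: 1  (via 4)
3: 2  (via 4)
1: 3  (via 8)
5: 4  (via 8)
7: 4  (via 3)
2: 8  (via 3)
6: 9  (via 7)
Shortest route: 4 → 3 → 7 → 6 = 9 kPa.

9 kPa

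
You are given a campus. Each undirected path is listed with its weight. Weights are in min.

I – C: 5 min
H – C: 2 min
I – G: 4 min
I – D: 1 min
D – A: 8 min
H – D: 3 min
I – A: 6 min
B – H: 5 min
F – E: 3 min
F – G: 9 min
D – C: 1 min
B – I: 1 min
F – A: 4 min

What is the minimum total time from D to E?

Settle nodes by increasing distance from D:
D: 0
C: 1  (via D)
I: 1  (via D)
B: 2  (via I)
H: 3  (via D)
G: 5  (via I)
A: 7  (via I)
F: 11  (via A)
E: 14  (via F)
Shortest route: D → I → A → F → E = 14 min.

14 min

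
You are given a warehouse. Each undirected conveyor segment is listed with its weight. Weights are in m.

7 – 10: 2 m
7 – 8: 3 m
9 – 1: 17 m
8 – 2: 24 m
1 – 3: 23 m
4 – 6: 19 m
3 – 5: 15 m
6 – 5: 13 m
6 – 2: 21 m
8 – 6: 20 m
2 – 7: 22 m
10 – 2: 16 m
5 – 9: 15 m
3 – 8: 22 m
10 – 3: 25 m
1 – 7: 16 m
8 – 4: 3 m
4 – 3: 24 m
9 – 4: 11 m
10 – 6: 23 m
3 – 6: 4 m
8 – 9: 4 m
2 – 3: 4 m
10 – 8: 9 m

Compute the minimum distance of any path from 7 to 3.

22 m

Compare a few routes:
7 → 10 → 2 → 3: 2+16+4 = 22
7 → 8 → 3: 3+22 = 25
Cheapest is 7 → 10 → 2 → 3 at 22 m.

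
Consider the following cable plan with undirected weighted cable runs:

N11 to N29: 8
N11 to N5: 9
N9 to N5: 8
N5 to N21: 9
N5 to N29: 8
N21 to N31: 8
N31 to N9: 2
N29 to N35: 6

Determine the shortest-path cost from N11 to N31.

19

Shortest distances from N11:
N11: 0
N29: 8  (via N11)
N5: 9  (via N11)
N35: 14  (via N29)
N9: 17  (via N5)
N21: 18  (via N5)
N31: 19  (via N9)
Shortest route: N11–N5–N9–N31 = 19.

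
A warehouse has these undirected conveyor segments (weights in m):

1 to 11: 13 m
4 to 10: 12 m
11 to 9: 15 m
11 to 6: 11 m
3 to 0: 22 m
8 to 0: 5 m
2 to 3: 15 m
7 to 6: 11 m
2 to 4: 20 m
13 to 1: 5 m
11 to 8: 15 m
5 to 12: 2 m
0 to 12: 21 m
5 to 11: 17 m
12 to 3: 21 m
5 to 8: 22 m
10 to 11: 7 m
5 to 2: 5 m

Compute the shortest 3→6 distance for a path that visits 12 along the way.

Shortest 3→12: 3–12 = 21
Shortest 12→6: 12–5–11–6 = 30
Total via 12: 21 + 30 = 51 m.

51 m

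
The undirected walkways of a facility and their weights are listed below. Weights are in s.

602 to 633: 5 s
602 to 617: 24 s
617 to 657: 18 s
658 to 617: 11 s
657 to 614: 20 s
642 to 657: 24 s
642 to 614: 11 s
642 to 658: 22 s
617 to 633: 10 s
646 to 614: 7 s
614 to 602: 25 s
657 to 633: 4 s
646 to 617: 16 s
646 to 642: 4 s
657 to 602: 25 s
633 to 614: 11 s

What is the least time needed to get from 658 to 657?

Compare a few routes:
658 → 617 → 657: 11+18 = 29
658 → 617 → 633 → 657: 11+10+4 = 25
Cheapest is 658 → 617 → 633 → 657 at 25 s.

25 s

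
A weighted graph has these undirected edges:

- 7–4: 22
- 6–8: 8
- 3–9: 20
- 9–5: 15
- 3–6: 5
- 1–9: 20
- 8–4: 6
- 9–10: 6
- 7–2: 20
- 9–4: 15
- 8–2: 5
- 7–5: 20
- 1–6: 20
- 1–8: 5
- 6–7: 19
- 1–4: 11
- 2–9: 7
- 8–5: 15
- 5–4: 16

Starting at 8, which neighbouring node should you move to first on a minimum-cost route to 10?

Candidate routes:
8 → 2 → 9 → 10: 5+7+6 = 18
8 → 4 → 9 → 10: 6+15+6 = 27
Cheapest is 8 → 2 → 9 → 10 at 18.
So from 8 the first move is to 2.

2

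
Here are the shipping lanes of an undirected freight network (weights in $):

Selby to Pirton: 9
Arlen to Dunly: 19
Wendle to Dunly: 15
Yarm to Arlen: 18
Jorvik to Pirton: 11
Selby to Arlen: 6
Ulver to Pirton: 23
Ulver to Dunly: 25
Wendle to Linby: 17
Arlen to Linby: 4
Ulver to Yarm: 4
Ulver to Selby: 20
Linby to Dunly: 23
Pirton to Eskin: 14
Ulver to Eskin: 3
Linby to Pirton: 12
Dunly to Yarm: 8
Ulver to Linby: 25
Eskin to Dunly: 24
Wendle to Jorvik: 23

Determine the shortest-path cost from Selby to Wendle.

Shortest distances from Selby:
Selby: 0
Arlen: 6  (via Selby)
Pirton: 9  (via Selby)
Linby: 10  (via Arlen)
Jorvik: 20  (via Pirton)
Ulver: 20  (via Selby)
Eskin: 23  (via Pirton)
Yarm: 24  (via Arlen)
Dunly: 25  (via Arlen)
Wendle: 27  (via Linby)
Shortest route: Selby → Arlen → Linby → Wendle = $27.

$27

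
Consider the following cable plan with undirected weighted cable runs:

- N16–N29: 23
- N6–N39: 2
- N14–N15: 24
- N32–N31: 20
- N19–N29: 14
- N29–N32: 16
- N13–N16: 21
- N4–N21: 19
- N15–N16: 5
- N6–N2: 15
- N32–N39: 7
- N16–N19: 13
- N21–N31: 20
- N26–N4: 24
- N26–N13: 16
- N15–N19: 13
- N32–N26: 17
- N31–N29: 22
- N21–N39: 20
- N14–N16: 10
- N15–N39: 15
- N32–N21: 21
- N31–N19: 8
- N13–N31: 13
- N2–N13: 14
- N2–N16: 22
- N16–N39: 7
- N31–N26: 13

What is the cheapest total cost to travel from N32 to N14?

Enumerating some paths:
N32 - N39 - N15 - N16 - N14: 7+15+5+10 = 37
N32 - N39 - N16 - N14: 7+7+10 = 24
The minimum is 24 via N32 - N39 - N16 - N14.

24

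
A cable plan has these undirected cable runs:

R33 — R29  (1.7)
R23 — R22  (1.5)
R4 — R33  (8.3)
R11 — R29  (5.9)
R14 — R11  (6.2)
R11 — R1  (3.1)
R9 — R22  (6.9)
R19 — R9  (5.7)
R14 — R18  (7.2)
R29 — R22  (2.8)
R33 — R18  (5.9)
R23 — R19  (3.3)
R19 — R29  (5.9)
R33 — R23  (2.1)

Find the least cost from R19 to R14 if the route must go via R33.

18.5

Best R19 to R33: R19 → R23 → R33 costing 5.4
Shortest R33→R14: R33 → R18 → R14 = 13.1
Total via R33: 5.4 + 13.1 = 18.5.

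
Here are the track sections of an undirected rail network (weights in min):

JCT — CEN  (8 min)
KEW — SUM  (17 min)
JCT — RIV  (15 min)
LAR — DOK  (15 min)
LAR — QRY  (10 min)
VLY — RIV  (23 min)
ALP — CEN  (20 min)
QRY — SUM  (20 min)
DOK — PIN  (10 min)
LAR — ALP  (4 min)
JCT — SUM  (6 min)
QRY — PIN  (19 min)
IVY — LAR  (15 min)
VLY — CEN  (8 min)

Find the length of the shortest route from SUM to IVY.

Enumerating some paths:
SUM–QRY–PIN–DOK–LAR–IVY: 20+19+10+15+15 = 79
SUM–JCT–CEN–ALP–LAR–IVY: 6+8+20+4+15 = 53
SUM–QRY–LAR–IVY: 20+10+15 = 45
The minimum is 45 min via SUM–QRY–LAR–IVY.

45 min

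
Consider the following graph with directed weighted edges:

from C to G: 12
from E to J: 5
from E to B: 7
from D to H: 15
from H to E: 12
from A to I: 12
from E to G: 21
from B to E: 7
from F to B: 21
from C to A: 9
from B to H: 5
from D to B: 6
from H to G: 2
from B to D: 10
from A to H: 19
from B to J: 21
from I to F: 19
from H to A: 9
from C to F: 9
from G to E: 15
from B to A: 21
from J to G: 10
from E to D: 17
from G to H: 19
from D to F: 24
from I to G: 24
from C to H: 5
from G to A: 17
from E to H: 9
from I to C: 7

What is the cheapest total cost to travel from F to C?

54

Shortest distances from F:
F: 0
B: 21  (via F)
H: 26  (via B)
E: 28  (via B)
G: 28  (via H)
D: 31  (via B)
J: 33  (via E)
A: 35  (via H)
I: 47  (via A)
C: 54  (via I)
Shortest route: F → B → H → A → I → C = 54.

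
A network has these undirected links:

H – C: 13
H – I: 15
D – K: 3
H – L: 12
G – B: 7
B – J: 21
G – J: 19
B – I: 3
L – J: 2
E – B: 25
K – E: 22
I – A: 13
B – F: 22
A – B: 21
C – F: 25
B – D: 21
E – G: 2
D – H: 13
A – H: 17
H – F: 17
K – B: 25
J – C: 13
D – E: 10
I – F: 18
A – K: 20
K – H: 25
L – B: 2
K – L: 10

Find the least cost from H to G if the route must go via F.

45

Best H to F: H–F costing 17
Best F to G: F–I–B–G costing 28
Total via F: 17 + 28 = 45.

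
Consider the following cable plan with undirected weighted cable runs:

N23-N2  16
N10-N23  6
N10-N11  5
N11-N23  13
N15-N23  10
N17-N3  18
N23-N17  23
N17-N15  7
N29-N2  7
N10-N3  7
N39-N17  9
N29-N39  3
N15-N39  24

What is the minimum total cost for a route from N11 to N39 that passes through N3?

Best N11 to N3: N11–N10–N3 costing 12
Best N3 to N39: N3–N17–N39 costing 27
Total via N3: 12 + 27 = 39.

39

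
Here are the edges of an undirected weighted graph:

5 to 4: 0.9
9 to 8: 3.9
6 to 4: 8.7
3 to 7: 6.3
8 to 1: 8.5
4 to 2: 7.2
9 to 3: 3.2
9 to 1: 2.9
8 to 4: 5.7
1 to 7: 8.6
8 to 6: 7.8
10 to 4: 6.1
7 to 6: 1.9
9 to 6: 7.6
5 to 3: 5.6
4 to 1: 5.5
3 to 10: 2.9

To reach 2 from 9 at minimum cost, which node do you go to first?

1

Enumerating some paths:
9 - 3 - 10 - 4 - 2: 3.2+2.9+6.1+7.2 = 19.4
9 - 8 - 4 - 2: 3.9+5.7+7.2 = 16.8
9 - 3 - 5 - 4 - 2: 3.2+5.6+0.9+7.2 = 16.9
9 - 1 - 4 - 2: 2.9+5.5+7.2 = 15.6
The minimum is 15.6 via 9 - 1 - 4 - 2.
So from 9 the first move is to 1.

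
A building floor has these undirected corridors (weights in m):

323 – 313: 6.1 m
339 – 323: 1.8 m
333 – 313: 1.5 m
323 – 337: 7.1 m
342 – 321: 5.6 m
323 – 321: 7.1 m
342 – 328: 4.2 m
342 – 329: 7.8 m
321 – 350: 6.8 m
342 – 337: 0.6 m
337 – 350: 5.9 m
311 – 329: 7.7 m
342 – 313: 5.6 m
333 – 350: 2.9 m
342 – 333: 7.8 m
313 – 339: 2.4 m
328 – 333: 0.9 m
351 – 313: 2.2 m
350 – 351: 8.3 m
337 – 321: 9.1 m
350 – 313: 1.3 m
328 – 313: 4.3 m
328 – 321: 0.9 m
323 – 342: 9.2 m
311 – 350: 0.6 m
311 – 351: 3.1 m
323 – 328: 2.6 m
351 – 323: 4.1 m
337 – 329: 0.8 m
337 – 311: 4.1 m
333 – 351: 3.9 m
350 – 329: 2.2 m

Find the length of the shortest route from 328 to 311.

Shortest distances from 328:
328: 0
321: 0.9  (via 328)
333: 0.9  (via 328)
313: 2.4  (via 333)
323: 2.6  (via 328)
350: 3.7  (via 313)
342: 4.2  (via 328)
311: 4.3  (via 350)
Shortest route: 328–333–313–350–311 = 4.3 m.

4.3 m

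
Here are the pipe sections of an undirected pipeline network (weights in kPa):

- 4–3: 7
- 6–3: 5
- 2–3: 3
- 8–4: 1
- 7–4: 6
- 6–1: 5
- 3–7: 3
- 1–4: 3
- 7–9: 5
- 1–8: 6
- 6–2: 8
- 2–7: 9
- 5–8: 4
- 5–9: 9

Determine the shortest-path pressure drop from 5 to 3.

12 kPa

Enumerating some paths:
5 → 8 → 4 → 3: 4+1+7 = 12
5 → 8 → 4 → 7 → 3: 4+1+6+3 = 14
5 → 9 → 7 → 3: 9+5+3 = 17
The minimum is 12 kPa via 5 → 8 → 4 → 3.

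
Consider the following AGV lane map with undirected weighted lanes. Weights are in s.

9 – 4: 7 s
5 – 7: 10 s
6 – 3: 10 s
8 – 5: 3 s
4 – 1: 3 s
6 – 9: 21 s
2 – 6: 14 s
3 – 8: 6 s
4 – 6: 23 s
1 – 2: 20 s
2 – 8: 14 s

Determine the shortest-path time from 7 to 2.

Enumerating some paths:
7 → 5 → 8 → 3 → 6 → 2: 10+3+6+10+14 = 43
7 → 5 → 8 → 2: 10+3+14 = 27
Cheapest is 7 → 5 → 8 → 2 at 27 s.

27 s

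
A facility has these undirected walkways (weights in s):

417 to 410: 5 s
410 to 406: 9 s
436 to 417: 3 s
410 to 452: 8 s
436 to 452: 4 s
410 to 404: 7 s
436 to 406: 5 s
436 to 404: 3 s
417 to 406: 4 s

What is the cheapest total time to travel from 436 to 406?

Compare a few routes:
436–406: 5 = 5
436–417–406: 3+4 = 7
Cheapest is 436–406 at 5 s.

5 s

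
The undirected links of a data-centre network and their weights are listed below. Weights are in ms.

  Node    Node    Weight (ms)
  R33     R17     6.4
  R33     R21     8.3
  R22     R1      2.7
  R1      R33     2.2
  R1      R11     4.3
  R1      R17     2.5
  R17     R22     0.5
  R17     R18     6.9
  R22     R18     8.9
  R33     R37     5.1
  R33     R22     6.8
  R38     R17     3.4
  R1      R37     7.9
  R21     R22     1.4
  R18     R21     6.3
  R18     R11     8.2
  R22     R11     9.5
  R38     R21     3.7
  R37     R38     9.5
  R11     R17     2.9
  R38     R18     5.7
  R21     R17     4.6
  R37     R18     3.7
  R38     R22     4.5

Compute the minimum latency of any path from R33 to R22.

4.9 ms

Enumerating some paths:
R33 → R22: 6.8 = 6.8
R33 → R1 → R22: 2.2+2.7 = 4.9
R33 → R1 → R17 → R22: 2.2+2.5+0.5 = 5.2
Cheapest is R33 → R1 → R22 at 4.9 ms.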